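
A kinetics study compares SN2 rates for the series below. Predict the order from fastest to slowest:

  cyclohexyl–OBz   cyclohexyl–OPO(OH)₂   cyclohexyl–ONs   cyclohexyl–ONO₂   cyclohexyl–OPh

Identical carbon frameworks mean the comparison reduces to leaving-group quality.
Leaving-group ability tracks the stability of the departed species; conjugate-acid pKₐ is the usual yardstick (lower pKₐ → better LG).
cyclohexyl–ONs loses ONs⁻: pKₐ(p-O₂NC₆H₄SO₃H) ≈ -3.5
cyclohexyl–ONO₂ loses NO₃⁻: pKₐ(HNO₃) ≈ -1.3
cyclohexyl–OPO(OH)₂ loses H₂PO₄⁻: pKₐ(H₃PO₄) ≈ 2.1
cyclohexyl–OBz loses PhCOO⁻: pKₐ(C₆H₅COOH) ≈ 4.2
cyclohexyl–OPh loses PhO⁻: pKₐ(C₆H₅OH (phenol)) ≈ 10

cyclohexyl–ONs > cyclohexyl–ONO₂ > cyclohexyl–OPO(OH)₂ > cyclohexyl–OBz > cyclohexyl–OPh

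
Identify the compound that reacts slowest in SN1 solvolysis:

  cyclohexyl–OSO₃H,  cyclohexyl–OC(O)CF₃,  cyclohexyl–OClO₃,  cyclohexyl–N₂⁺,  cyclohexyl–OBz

Same R in every case — rank the leaving groups.
A good leaving group is a weak base: the lower the pKₐ of its conjugate acid, the more readily it departs.
cyclohexyl–N₂⁺ loses N₂: no meaningful conjugate acid; N₂ departs as an exceptionally stable neutral molecule
cyclohexyl–OClO₃ loses ClO₄⁻: pKₐ(HClO₄) ≈ -10
cyclohexyl–OSO₃H loses HSO₄⁻: pKₐ(H₂SO₄) ≈ -3
cyclohexyl–OC(O)CF₃ loses CF₃COO⁻: pKₐ(CF₃COOH) ≈ 0.2
cyclohexyl–OBz loses PhCOO⁻: pKₐ(C₆H₅COOH) ≈ 4.2

cyclohexyl–OBz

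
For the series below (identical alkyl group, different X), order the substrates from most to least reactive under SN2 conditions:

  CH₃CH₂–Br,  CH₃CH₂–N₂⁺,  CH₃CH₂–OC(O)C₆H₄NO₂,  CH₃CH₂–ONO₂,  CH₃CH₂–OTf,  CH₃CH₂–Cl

CH₃CH₂–N₂⁺ > CH₃CH₂–OTf > CH₃CH₂–Br > CH₃CH₂–Cl > CH₃CH₂–ONO₂ > CH₃CH₂–OC(O)C₆H₄NO₂

The skeletons are identical, so relative rate is governed entirely by leaving-group ability.
Leaving-group ability tracks the stability of the departed species; conjugate-acid pKₐ is the usual yardstick (lower pKₐ → better LG).
CH₃CH₂–N₂⁺ loses N₂: no meaningful conjugate acid; N₂ departs as an exceptionally stable neutral molecule
CH₃CH₂–OTf loses OTf⁻: pKₐ(CF₃SO₃H (triflic acid)) ≈ -14
CH₃CH₂–Br loses Br⁻: pKₐ(HBr) ≈ -9
CH₃CH₂–Cl loses Cl⁻: pKₐ(HCl) ≈ -7
CH₃CH₂–ONO₂ loses NO₃⁻: pKₐ(HNO₃) ≈ -1.3
CH₃CH₂–OC(O)C₆H₄NO₂ loses p-O₂N–C₆H₄–COO⁻: pKₐ(p-nitrobenzoic acid) ≈ 3.4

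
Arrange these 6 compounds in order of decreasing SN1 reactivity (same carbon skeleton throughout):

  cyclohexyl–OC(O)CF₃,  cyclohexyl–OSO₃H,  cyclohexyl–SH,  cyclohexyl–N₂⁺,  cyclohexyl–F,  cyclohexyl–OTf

cyclohexyl–N₂⁺ > cyclohexyl–OTf > cyclohexyl–OSO₃H > cyclohexyl–OC(O)CF₃ > cyclohexyl–F > cyclohexyl–SH

With the same alkyl group throughout, only the leaving group differentiates the rates.
Rank by basicity of the departing species: weakest base leaves most easily.
cyclohexyl–N₂⁺ loses N₂: no meaningful conjugate acid; N₂ departs as an exceptionally stable neutral molecule
cyclohexyl–OTf loses OTf⁻: pKₐ(CF₃SO₃H (triflic acid)) ≈ -14
cyclohexyl–OSO₃H loses HSO₄⁻: pKₐ(H₂SO₄) ≈ -3
cyclohexyl–OC(O)CF₃ loses CF₃COO⁻: pKₐ(CF₃COOH) ≈ 0.2
cyclohexyl–F loses F⁻: pKₐ(HF) ≈ 3.2
cyclohexyl–SH loses HS⁻: pKₐ(H₂S) ≈ 7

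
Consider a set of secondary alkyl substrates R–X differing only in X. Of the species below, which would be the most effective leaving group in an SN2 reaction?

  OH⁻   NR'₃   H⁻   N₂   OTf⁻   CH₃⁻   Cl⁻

The more stable X⁻ (or X) is on its own — i.e. the weaker a base it is — the better a leaving group it makes.
N₂: no meaningful conjugate acid; N₂ departs as an exceptionally stable neutral molecule
OTf⁻: pKₐ(CF₃SO₃H (triflic acid)) ≈ -14
Cl⁻: pKₐ(HCl) ≈ -7
NR'₃: pKₐ(R'₃NH⁺) ≈ 10.7
OH⁻: pKₐ(H₂O) ≈ 15.7
H⁻: pKₐ(H₂) ≈ 36
CH₃⁻: pKₐ(CH₄) ≈ 48

N₂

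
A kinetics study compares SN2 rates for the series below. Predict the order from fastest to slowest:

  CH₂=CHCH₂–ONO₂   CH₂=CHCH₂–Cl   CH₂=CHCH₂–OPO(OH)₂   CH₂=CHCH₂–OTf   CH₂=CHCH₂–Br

The skeletons are identical, so relative rate is governed entirely by leaving-group ability.
The more stable X⁻ (or X) is on its own — i.e. the weaker a base it is — the better a leaving group it makes.
CH₂=CHCH₂–OTf loses OTf⁻: pKₐ(CF₃SO₃H (triflic acid)) ≈ -14
CH₂=CHCH₂–Br loses Br⁻: pKₐ(HBr) ≈ -9
CH₂=CHCH₂–Cl loses Cl⁻: pKₐ(HCl) ≈ -7
CH₂=CHCH₂–ONO₂ loses NO₃⁻: pKₐ(HNO₃) ≈ -1.3
CH₂=CHCH₂–OPO(OH)₂ loses H₂PO₄⁻: pKₐ(H₃PO₄) ≈ 2.1

CH₂=CHCH₂–OTf > CH₂=CHCH₂–Br > CH₂=CHCH₂–Cl > CH₂=CHCH₂–ONO₂ > CH₂=CHCH₂–OPO(OH)₂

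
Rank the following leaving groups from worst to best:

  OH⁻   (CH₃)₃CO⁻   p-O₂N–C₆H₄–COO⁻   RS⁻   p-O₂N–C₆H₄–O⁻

(CH₃)₃CO⁻ < OH⁻ < RS⁻ < p-O₂N–C₆H₄–O⁻ < p-O₂N–C₆H₄–COO⁻

p-O₂N–C₆H₄–COO⁻: pKₐ(p-nitrobenzoic acid) ≈ 3.4
p-O₂N–C₆H₄–O⁻: pKₐ(p-nitrophenol) ≈ 7.2 — nitro group delocalises the charge; the classic chromogenic LG
RS⁻: pKₐ(RSH (a thiol)) ≈ 10.5
OH⁻: pKₐ(H₂O) ≈ 15.7 — strong base; essentially never leaves without prior activation
(CH₃)₃CO⁻: pKₐ(t-BuOH) ≈ 18
The question asks for worst first, so the sequence is read in increasing leaving-group ability.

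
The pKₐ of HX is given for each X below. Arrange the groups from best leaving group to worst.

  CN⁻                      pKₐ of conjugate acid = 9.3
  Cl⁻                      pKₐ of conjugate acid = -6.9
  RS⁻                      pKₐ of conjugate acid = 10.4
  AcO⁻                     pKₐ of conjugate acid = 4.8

Cl⁻ > AcO⁻ > CN⁻ > RS⁻

Lower conjugate-acid pKₐ ⇒ weaker base ⇒ better leaving group.
Sorting by the given values: Cl⁻ (-6.9), AcO⁻ (4.8), CN⁻ (9.3), RS⁻ (10.4).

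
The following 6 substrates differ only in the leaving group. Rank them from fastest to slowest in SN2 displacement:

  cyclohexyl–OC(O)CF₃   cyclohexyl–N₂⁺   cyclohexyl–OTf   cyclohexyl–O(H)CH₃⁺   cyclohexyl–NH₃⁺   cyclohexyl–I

The skeletons are identical, so relative rate is governed entirely by leaving-group ability.
The more stable X⁻ (or X) is on its own — i.e. the weaker a base it is — the better a leaving group it makes.
cyclohexyl–N₂⁺ loses N₂: no meaningful conjugate acid; N₂ departs as an exceptionally stable neutral molecule
cyclohexyl–OTf loses OTf⁻: pKₐ(CF₃SO₃H (triflic acid)) ≈ -14
cyclohexyl–I loses I⁻: pKₐ(HI) ≈ -10
cyclohexyl–O(H)CH₃⁺ loses R'OH: pKₐ(R'OH₂⁺) ≈ -2.4
cyclohexyl–OC(O)CF₃ loses CF₃COO⁻: pKₐ(CF₃COOH) ≈ 0.2
cyclohexyl–NH₃⁺ loses NH₃: pKₐ(NH₄⁺) ≈ 9.2

cyclohexyl–N₂⁺ > cyclohexyl–OTf > cyclohexyl–I > cyclohexyl–O(H)CH₃⁺ > cyclohexyl–OC(O)CF₃ > cyclohexyl–NH₃⁺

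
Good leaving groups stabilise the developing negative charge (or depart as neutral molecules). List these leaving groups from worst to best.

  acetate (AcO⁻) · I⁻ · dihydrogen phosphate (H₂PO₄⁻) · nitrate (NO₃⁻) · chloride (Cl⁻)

The more stable X⁻ (or X) is on its own — i.e. the weaker a base it is — the better a leaving group it makes.
I⁻: pKₐ(HI) ≈ -10
chloride (Cl⁻): pKₐ(HCl) ≈ -7
nitrate (NO₃⁻): pKₐ(HNO₃) ≈ -1.3
dihydrogen phosphate (H₂PO₄⁻): pKₐ(H₃PO₄) ≈ 2.1 — moderate base; biological leaving group after further activation
acetate (AcO⁻): pKₐ(CH₃COOH) ≈ 4.8 — resonance-stabilised but still a weak base
Reversing gives the worst-to-best order requested.

acetate (AcO⁻) < dihydrogen phosphate (H₂PO₄⁻) < nitrate (NO₃⁻) < chloride (Cl⁻) < I⁻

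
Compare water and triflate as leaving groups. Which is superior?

triflate is the better leaving group.
pKₐ(CF₃SO₃H (triflic acid)) ≈ -14 versus pKₐ(H₃O⁺) ≈ -1.7: triflate is the much weaker base.
Charge spread over three oxygens and a CF₃ group; the premier leaving group in synthesis.

triflate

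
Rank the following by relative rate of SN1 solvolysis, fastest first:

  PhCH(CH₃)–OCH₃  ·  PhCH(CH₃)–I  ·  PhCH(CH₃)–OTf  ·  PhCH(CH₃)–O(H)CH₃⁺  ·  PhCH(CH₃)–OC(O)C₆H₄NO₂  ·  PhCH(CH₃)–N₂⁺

PhCH(CH₃)–N₂⁺ > PhCH(CH₃)–OTf > PhCH(CH₃)–I > PhCH(CH₃)–O(H)CH₃⁺ > PhCH(CH₃)–OC(O)C₆H₄NO₂ > PhCH(CH₃)–OCH₃

Same R in every case — rank the leaving groups.
Rank by basicity of the departing species: weakest base leaves most easily.
PhCH(CH₃)–N₂⁺ loses N₂: no meaningful conjugate acid; N₂ departs as an exceptionally stable neutral molecule
PhCH(CH₃)–OTf loses OTf⁻: pKₐ(CF₃SO₃H (triflic acid)) ≈ -14
PhCH(CH₃)–I loses I⁻: pKₐ(HI) ≈ -10
PhCH(CH₃)–O(H)CH₃⁺ loses R'OH: pKₐ(R'OH₂⁺) ≈ -2.4
PhCH(CH₃)–OC(O)C₆H₄NO₂ loses p-O₂N–C₆H₄–COO⁻: pKₐ(p-nitrobenzoic acid) ≈ 3.4
PhCH(CH₃)–OCH₃ loses CH₃O⁻: pKₐ(CH₃OH) ≈ 15.5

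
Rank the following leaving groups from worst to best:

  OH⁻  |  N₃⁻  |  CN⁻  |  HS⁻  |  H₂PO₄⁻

OH⁻ < CN⁻ < HS⁻ < N₃⁻ < H₂PO₄⁻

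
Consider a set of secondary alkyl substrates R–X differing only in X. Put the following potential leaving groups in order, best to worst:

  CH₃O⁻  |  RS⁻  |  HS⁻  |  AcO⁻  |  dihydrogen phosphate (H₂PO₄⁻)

dihydrogen phosphate (H₂PO₄⁻) > AcO⁻ > HS⁻ > RS⁻ > CH₃O⁻

dihydrogen phosphate (H₂PO₄⁻): pKₐ(H₃PO₄) ≈ 2.1 — moderate base; biological leaving group after further activation
AcO⁻: pKₐ(CH₃COOH) ≈ 4.8 — resonance-stabilised but still a weak base
HS⁻: pKₐ(H₂S) ≈ 7 — larger and more polarisable than the oxygen analogue
RS⁻: pKₐ(RSH (a thiol)) ≈ 10.5 — moderately basic; rarely leaves without activation
CH₃O⁻: pKₐ(CH₃OH) ≈ 15.5 — strong base; alkoxides do not leave unassisted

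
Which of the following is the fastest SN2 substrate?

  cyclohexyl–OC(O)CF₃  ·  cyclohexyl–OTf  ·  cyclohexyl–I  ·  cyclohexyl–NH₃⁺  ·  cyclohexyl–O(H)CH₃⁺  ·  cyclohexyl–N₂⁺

cyclohexyl–N₂⁺

Same R in every case — rank the leaving groups.
Rank by basicity of the departing species: weakest base leaves most easily.
cyclohexyl–N₂⁺ loses N₂: no meaningful conjugate acid; N₂ departs as an exceptionally stable neutral molecule
cyclohexyl–OTf loses OTf⁻: pKₐ(CF₃SO₃H (triflic acid)) ≈ -14
cyclohexyl–I loses I⁻: pKₐ(HI) ≈ -10
cyclohexyl–O(H)CH₃⁺ loses R'OH: pKₐ(R'OH₂⁺) ≈ -2.4
cyclohexyl–OC(O)CF₃ loses CF₃COO⁻: pKₐ(CF₃COOH) ≈ 0.2
cyclohexyl–NH₃⁺ loses NH₃: pKₐ(NH₄⁺) ≈ 9.2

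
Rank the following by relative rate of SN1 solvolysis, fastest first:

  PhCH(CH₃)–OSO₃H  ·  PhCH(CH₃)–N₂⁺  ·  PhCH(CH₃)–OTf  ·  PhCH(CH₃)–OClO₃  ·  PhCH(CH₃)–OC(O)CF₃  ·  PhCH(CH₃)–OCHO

PhCH(CH₃)–N₂⁺ > PhCH(CH₃)–OTf > PhCH(CH₃)–OClO₃ > PhCH(CH₃)–OSO₃H > PhCH(CH₃)–OC(O)CF₃ > PhCH(CH₃)–OCHO

With the same alkyl group throughout, only the leaving group differentiates the rates.
Rank by basicity of the departing species: weakest base leaves most easily.
PhCH(CH₃)–N₂⁺ loses N₂: no meaningful conjugate acid; N₂ departs as an exceptionally stable neutral molecule
PhCH(CH₃)–OTf loses OTf⁻: pKₐ(CF₃SO₃H (triflic acid)) ≈ -14
PhCH(CH₃)–OClO₃ loses ClO₄⁻: pKₐ(HClO₄) ≈ -10
PhCH(CH₃)–OSO₃H loses HSO₄⁻: pKₐ(H₂SO₄) ≈ -3
PhCH(CH₃)–OC(O)CF₃ loses CF₃COO⁻: pKₐ(CF₃COOH) ≈ 0.2
PhCH(CH₃)–OCHO loses HCOO⁻: pKₐ(HCOOH) ≈ 3.8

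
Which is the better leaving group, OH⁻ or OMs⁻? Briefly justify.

OMs⁻

OMs⁻ is the better leaving group.
pKₐ(CH₃SO₃H (MsOH)) ≈ -1.9 versus pKₐ(H₂O) ≈ 15.7: OMs⁻ is the much weaker base.
Resonance-delocalised alkanesulfonate.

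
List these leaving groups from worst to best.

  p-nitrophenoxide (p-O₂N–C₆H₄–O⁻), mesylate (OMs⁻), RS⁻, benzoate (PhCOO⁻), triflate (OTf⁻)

RS⁻ < p-nitrophenoxide (p-O₂N–C₆H₄–O⁻) < benzoate (PhCOO⁻) < mesylate (OMs⁻) < triflate (OTf⁻)

triflate (OTf⁻): pKₐ(CF₃SO₃H (triflic acid)) ≈ -14
mesylate (OMs⁻): pKₐ(CH₃SO₃H (MsOH)) ≈ -1.9
benzoate (PhCOO⁻): pKₐ(C₆H₅COOH) ≈ 4.2 — aryl carboxylate
p-nitrophenoxide (p-O₂N–C₆H₄–O⁻): pKₐ(p-nitrophenol) ≈ 7.2
RS⁻: pKₐ(RSH (a thiol)) ≈ 10.5 — moderately basic; rarely leaves without activation
Reversing gives the worst-to-best order requested.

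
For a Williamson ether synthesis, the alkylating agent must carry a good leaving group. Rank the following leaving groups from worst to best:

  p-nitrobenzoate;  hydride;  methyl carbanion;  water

A good leaving group is a weak base: the lower the pKₐ of its conjugate acid, the more readily it departs.
water: pKₐ(H₃O⁺) ≈ -1.7
p-nitrobenzoate: pKₐ(p-nitrobenzoic acid) ≈ 3.4
hydride: pKₐ(H₂) ≈ 36
methyl carbanion: pKₐ(CH₄) ≈ 48
Listed from poorest to best leaving group as asked.

methyl carbanion < hydride < p-nitrobenzoate < water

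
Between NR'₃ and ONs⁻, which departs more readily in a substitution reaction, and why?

ONs⁻ is the better leaving group.
pKₐ(p-O₂NC₆H₄SO₃H) ≈ -3.5 versus pKₐ(R'₃NH⁺) ≈ 10.7: ONs⁻ is the much weaker base.
P-nitro group further stabilises the sulfonate.

ONs⁻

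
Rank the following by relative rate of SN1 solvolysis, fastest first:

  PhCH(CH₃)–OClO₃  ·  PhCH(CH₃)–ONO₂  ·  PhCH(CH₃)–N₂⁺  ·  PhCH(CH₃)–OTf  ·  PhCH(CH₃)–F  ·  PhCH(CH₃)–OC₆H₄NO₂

PhCH(CH₃)–N₂⁺ > PhCH(CH₃)–OTf > PhCH(CH₃)–OClO₃ > PhCH(CH₃)–ONO₂ > PhCH(CH₃)–F > PhCH(CH₃)–OC₆H₄NO₂

Same R in every case — rank the leaving groups.
A good leaving group is a weak base: the lower the pKₐ of its conjugate acid, the more readily it departs.
PhCH(CH₃)–N₂⁺ loses N₂: no meaningful conjugate acid; N₂ departs as an exceptionally stable neutral molecule
PhCH(CH₃)–OTf loses OTf⁻: pKₐ(CF₃SO₃H (triflic acid)) ≈ -14
PhCH(CH₃)–OClO₃ loses ClO₄⁻: pKₐ(HClO₄) ≈ -10
PhCH(CH₃)–ONO₂ loses NO₃⁻: pKₐ(HNO₃) ≈ -1.3
PhCH(CH₃)–F loses F⁻: pKₐ(HF) ≈ 3.2
PhCH(CH₃)–OC₆H₄NO₂ loses p-O₂N–C₆H₄–O⁻: pKₐ(p-nitrophenol) ≈ 7.2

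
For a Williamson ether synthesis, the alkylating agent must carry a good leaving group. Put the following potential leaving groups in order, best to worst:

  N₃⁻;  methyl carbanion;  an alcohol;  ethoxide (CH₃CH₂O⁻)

A good leaving group is a weak base: the lower the pKₐ of its conjugate acid, the more readily it departs.
an alcohol: pKₐ(R'OH₂⁺) ≈ -2.4 — neutral; leaves from a protonated ether (an oxonium ion, R–O(H)R'⁺)
N₃⁻: pKₐ(HN₃) ≈ 4.7 — linear, resonance-stabilised
ethoxide (CH₃CH₂O⁻): pKₐ(CH₃CH₂OH) ≈ 16 — strong base; alkoxides do not leave unassisted
methyl carbanion: pKₐ(CH₄) ≈ 48 — unstabilised carbanion; the worst conceivable leaving group

an alcohol > N₃⁻ > ethoxide (CH₃CH₂O⁻) > methyl carbanion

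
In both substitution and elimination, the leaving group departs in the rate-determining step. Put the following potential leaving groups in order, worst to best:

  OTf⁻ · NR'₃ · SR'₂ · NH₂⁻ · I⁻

Leaving-group ability tracks the stability of the departed species; conjugate-acid pKₐ is the usual yardstick (lower pKₐ → better LG).
OTf⁻: pKₐ(CF₃SO₃H (triflic acid)) ≈ -14 — charge spread over three oxygens and a CF₃ group; the premier leaving group in synthesis
I⁻: pKₐ(HI) ≈ -10
SR'₂: pKₐ(R'₂SH⁺) ≈ -7 — neutral; leaves from a sulfonium salt (R–SR'₂⁺)
NR'₃: pKₐ(R'₃NH⁺) ≈ 10.7
NH₂⁻: pKₐ(NH₃) ≈ 38 — extremely strong base; never a leaving group
The question asks for worst first, so the sequence is read in increasing leaving-group ability.

NH₂⁻ < NR'₃ < SR'₂ < I⁻ < OTf⁻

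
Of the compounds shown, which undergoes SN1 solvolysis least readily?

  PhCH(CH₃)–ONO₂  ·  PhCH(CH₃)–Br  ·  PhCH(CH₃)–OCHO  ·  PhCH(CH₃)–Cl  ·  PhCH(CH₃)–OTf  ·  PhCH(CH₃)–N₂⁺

Identical carbon frameworks mean the comparison reduces to leaving-group quality.
The more stable X⁻ (or X) is on its own — i.e. the weaker a base it is — the better a leaving group it makes.
PhCH(CH₃)–N₂⁺ loses N₂: no meaningful conjugate acid; N₂ departs as an exceptionally stable neutral molecule
PhCH(CH₃)–OTf loses OTf⁻: pKₐ(CF₃SO₃H (triflic acid)) ≈ -14
PhCH(CH₃)–Br loses Br⁻: pKₐ(HBr) ≈ -9
PhCH(CH₃)–Cl loses Cl⁻: pKₐ(HCl) ≈ -7
PhCH(CH₃)–ONO₂ loses NO₃⁻: pKₐ(HNO₃) ≈ -1.3
PhCH(CH₃)–OCHO loses HCOO⁻: pKₐ(HCOOH) ≈ 3.8

PhCH(CH₃)–OCHO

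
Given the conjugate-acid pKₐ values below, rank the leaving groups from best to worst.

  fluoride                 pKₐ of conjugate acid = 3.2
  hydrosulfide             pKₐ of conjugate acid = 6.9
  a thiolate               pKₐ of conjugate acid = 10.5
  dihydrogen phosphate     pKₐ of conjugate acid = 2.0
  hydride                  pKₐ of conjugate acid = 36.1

dihydrogen phosphate > fluoride > hydrosulfide > a thiolate > hydride

Lower conjugate-acid pKₐ ⇒ weaker base ⇒ better leaving group.
Sorting by the given values: dihydrogen phosphate (2.0), fluoride (3.2), hydrosulfide (6.9), a thiolate (10.5), hydride (36.1).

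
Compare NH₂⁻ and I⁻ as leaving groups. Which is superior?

I⁻

I⁻ is the better leaving group.
pKₐ(HI) ≈ -10 versus pKₐ(NH₃) ≈ 38: I⁻ is the much weaker base.
Large, highly polarisable; very weak base.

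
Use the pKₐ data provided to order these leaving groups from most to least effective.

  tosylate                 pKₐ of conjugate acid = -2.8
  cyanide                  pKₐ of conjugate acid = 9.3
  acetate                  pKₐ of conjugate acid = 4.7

tosylate > acetate > cyanide

Lower conjugate-acid pKₐ ⇒ weaker base ⇒ better leaving group.
Sorting by the given values: tosylate (-2.8), acetate (4.7), cyanide (9.3).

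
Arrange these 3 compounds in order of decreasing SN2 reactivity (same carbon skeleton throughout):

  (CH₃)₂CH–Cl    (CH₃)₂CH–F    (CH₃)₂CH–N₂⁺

(CH₃)₂CH–N₂⁺ > (CH₃)₂CH–Cl > (CH₃)₂CH–F

The skeletons are identical, so relative rate is governed entirely by leaving-group ability.
Rank by basicity of the departing species: weakest base leaves most easily.
(CH₃)₂CH–N₂⁺ loses N₂: no meaningful conjugate acid; N₂ departs as an exceptionally stable neutral molecule
(CH₃)₂CH–Cl loses Cl⁻: pKₐ(HCl) ≈ -7
(CH₃)₂CH–F loses F⁻: pKₐ(HF) ≈ 3.2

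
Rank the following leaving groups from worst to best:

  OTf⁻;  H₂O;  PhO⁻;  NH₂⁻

Leaving-group ability tracks the stability of the departed species; conjugate-acid pKₐ is the usual yardstick (lower pKₐ → better LG).
OTf⁻: pKₐ(CF₃SO₃H (triflic acid)) ≈ -14
H₂O: pKₐ(H₃O⁺) ≈ -1.7
PhO⁻: pKₐ(C₆H₅OH (phenol)) ≈ 10
NH₂⁻: pKₐ(NH₃) ≈ 38
The question asks for worst first, so the sequence is read in increasing leaving-group ability.

NH₂⁻ < PhO⁻ < H₂O < OTf⁻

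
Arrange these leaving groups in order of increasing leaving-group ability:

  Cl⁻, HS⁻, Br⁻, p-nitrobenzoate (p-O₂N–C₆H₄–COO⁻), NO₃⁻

HS⁻ < p-nitrobenzoate (p-O₂N–C₆H₄–COO⁻) < NO₃⁻ < Cl⁻ < Br⁻

A good leaving group is a weak base: the lower the pKₐ of its conjugate acid, the more readily it departs.
Br⁻: pKₐ(HBr) ≈ -9
Cl⁻: pKₐ(HCl) ≈ -7
NO₃⁻: pKₐ(HNO₃) ≈ -1.3
p-nitrobenzoate (p-O₂N–C₆H₄–COO⁻): pKₐ(p-nitrobenzoic acid) ≈ 3.4
HS⁻: pKₐ(H₂S) ≈ 7
The question asks for worst first, so the sequence is read in increasing leaving-group ability.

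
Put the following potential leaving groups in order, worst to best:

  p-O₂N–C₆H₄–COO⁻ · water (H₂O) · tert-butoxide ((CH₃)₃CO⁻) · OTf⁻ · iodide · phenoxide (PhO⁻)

The more stable X⁻ (or X) is on its own — i.e. the weaker a base it is — the better a leaving group it makes.
OTf⁻: pKₐ(CF₃SO₃H (triflic acid)) ≈ -14
iodide: pKₐ(HI) ≈ -10
water (H₂O): pKₐ(H₃O⁺) ≈ -1.7
p-O₂N–C₆H₄–COO⁻: pKₐ(p-nitrobenzoic acid) ≈ 3.4
phenoxide (PhO⁻): pKₐ(C₆H₅OH (phenol)) ≈ 10
tert-butoxide ((CH₃)₃CO⁻): pKₐ(t-BuOH) ≈ 18
Listed from poorest to best leaving group as asked.

tert-butoxide ((CH₃)₃CO⁻) < phenoxide (PhO⁻) < p-O₂N–C₆H₄–COO⁻ < water (H₂O) < iodide < OTf⁻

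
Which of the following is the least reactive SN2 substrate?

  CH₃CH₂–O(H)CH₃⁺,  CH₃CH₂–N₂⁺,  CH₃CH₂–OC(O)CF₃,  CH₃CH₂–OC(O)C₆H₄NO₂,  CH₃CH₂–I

CH₃CH₂–OC(O)C₆H₄NO₂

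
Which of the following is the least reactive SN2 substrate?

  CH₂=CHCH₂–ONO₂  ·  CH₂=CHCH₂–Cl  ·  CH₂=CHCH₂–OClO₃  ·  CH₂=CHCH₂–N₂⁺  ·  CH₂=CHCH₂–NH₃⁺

Same R in every case — rank the leaving groups.
The more stable X⁻ (or X) is on its own — i.e. the weaker a base it is — the better a leaving group it makes.
CH₂=CHCH₂–N₂⁺ loses N₂: no meaningful conjugate acid; N₂ departs as an exceptionally stable neutral molecule
CH₂=CHCH₂–OClO₃ loses ClO₄⁻: pKₐ(HClO₄) ≈ -10
CH₂=CHCH₂–Cl loses Cl⁻: pKₐ(HCl) ≈ -7
CH₂=CHCH₂–ONO₂ loses NO₃⁻: pKₐ(HNO₃) ≈ -1.3
CH₂=CHCH₂–NH₃⁺ loses NH₃: pKₐ(NH₄⁺) ≈ 9.2

CH₂=CHCH₂–NH₃⁺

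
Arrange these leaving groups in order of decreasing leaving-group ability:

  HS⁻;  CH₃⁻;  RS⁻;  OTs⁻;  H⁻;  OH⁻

OTs⁻: pKₐ(p-CH₃C₆H₄SO₃H (TsOH)) ≈ -2.8
HS⁻: pKₐ(H₂S) ≈ 7
RS⁻: pKₐ(RSH (a thiol)) ≈ 10.5
OH⁻: pKₐ(H₂O) ≈ 15.7
H⁻: pKₐ(H₂) ≈ 36
CH₃⁻: pKₐ(CH₄) ≈ 48

OTs⁻ > HS⁻ > RS⁻ > OH⁻ > H⁻ > CH₃⁻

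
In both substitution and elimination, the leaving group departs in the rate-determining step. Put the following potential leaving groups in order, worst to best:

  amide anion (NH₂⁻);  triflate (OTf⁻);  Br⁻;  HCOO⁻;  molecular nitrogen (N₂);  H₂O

amide anion (NH₂⁻) < HCOO⁻ < H₂O < Br⁻ < triflate (OTf⁻) < molecular nitrogen (N₂)

The more stable X⁻ (or X) is on its own — i.e. the weaker a base it is — the better a leaving group it makes.
molecular nitrogen (N₂): no meaningful conjugate acid; N₂ departs as an exceptionally stable neutral molecule
triflate (OTf⁻): pKₐ(CF₃SO₃H (triflic acid)) ≈ -14 — charge spread over three oxygens and a CF₃ group; the premier leaving group in synthesis
Br⁻: pKₐ(HBr) ≈ -9
H₂O: pKₐ(H₃O⁺) ≈ -1.7
HCOO⁻: pKₐ(HCOOH) ≈ 3.8 — resonance-stabilised carboxylate
amide anion (NH₂⁻): pKₐ(NH₃) ≈ 38 — extremely strong base; never a leaving group
Listed from poorest to best leaving group as asked.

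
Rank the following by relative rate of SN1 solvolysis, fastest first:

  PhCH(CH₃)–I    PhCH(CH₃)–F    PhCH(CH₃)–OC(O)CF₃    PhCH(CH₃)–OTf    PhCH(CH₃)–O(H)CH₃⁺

PhCH(CH₃)–OTf > PhCH(CH₃)–I > PhCH(CH₃)–O(H)CH₃⁺ > PhCH(CH₃)–OC(O)CF₃ > PhCH(CH₃)–F

Identical carbon frameworks mean the comparison reduces to leaving-group quality.
The more stable X⁻ (or X) is on its own — i.e. the weaker a base it is — the better a leaving group it makes.
PhCH(CH₃)–OTf loses OTf⁻: pKₐ(CF₃SO₃H (triflic acid)) ≈ -14
PhCH(CH₃)–I loses I⁻: pKₐ(HI) ≈ -10
PhCH(CH₃)–O(H)CH₃⁺ loses R'OH: pKₐ(R'OH₂⁺) ≈ -2.4
PhCH(CH₃)–OC(O)CF₃ loses CF₃COO⁻: pKₐ(CF₃COOH) ≈ 0.2
PhCH(CH₃)–F loses F⁻: pKₐ(HF) ≈ 3.2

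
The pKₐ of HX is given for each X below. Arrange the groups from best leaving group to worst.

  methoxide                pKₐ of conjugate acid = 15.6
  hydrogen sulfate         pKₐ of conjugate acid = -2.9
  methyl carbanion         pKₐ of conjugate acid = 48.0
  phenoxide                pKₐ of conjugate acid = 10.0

Lower conjugate-acid pKₐ ⇒ weaker base ⇒ better leaving group.
Sorting by the given values: hydrogen sulfate (-2.9), phenoxide (10.0), methoxide (15.6), methyl carbanion (48.0).

hydrogen sulfate > phenoxide > methoxide > methyl carbanion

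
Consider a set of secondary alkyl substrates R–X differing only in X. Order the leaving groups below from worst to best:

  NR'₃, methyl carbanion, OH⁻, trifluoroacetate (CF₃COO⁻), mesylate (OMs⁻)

methyl carbanion < OH⁻ < NR'₃ < trifluoroacetate (CF₃COO⁻) < mesylate (OMs⁻)

A good leaving group is a weak base: the lower the pKₐ of its conjugate acid, the more readily it departs.
mesylate (OMs⁻): pKₐ(CH₃SO₃H (MsOH)) ≈ -1.9
trifluoroacetate (CF₃COO⁻): pKₐ(CF₃COOH) ≈ 0.2
NR'₃: pKₐ(R'₃NH⁺) ≈ 10.7
OH⁻: pKₐ(H₂O) ≈ 15.7
methyl carbanion: pKₐ(CH₄) ≈ 48
The question asks for worst first, so the sequence is read in increasing leaving-group ability.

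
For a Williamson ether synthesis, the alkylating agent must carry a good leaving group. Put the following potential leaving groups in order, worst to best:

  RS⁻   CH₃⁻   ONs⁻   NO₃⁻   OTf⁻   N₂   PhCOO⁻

Rank by basicity of the departing species: weakest base leaves most easily.
N₂: no meaningful conjugate acid; N₂ departs as an exceptionally stable neutral molecule
OTf⁻: pKₐ(CF₃SO₃H (triflic acid)) ≈ -14 — charge spread over three oxygens and a CF₃ group; the premier leaving group in synthesis
ONs⁻: pKₐ(p-O₂NC₆H₄SO₃H) ≈ -3.5
NO₃⁻: pKₐ(HNO₃) ≈ -1.3 — resonance-delocalised over three oxygens
PhCOO⁻: pKₐ(C₆H₅COOH) ≈ 4.2 — aryl carboxylate
RS⁻: pKₐ(RSH (a thiol)) ≈ 10.5 — moderately basic; rarely leaves without activation
CH₃⁻: pKₐ(CH₄) ≈ 48 — unstabilised carbanion; the worst conceivable leaving group
Listed from poorest to best leaving group as asked.

CH₃⁻ < RS⁻ < PhCOO⁻ < NO₃⁻ < ONs⁻ < OTf⁻ < N₂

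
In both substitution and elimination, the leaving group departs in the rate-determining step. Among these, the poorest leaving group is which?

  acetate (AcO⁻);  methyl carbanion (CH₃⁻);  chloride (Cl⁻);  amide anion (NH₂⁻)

methyl carbanion (CH₃⁻)

Leaving-group ability tracks the stability of the departed species; conjugate-acid pKₐ is the usual yardstick (lower pKₐ → better LG).
chloride (Cl⁻): pKₐ(HCl) ≈ -7
acetate (AcO⁻): pKₐ(CH₃COOH) ≈ 4.8
amide anion (NH₂⁻): pKₐ(NH₃) ≈ 38
methyl carbanion (CH₃⁻): pKₐ(CH₄) ≈ 48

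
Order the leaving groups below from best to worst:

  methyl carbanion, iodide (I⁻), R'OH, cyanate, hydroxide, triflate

triflate > iodide (I⁻) > R'OH > cyanate > hydroxide > methyl carbanion

triflate: pKₐ(CF₃SO₃H (triflic acid)) ≈ -14
iodide (I⁻): pKₐ(HI) ≈ -10
R'OH: pKₐ(R'OH₂⁺) ≈ -2.4
cyanate: pKₐ(HOCN) ≈ 3.5
hydroxide: pKₐ(H₂O) ≈ 15.7
methyl carbanion: pKₐ(CH₄) ≈ 48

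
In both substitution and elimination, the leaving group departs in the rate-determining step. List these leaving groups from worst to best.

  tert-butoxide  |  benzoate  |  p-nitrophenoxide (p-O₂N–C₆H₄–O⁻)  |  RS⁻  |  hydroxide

benzoate: pKₐ(C₆H₅COOH) ≈ 4.2 — aryl carboxylate
p-nitrophenoxide (p-O₂N–C₆H₄–O⁻): pKₐ(p-nitrophenol) ≈ 7.2 — nitro group delocalises the charge; the classic chromogenic LG
RS⁻: pKₐ(RSH (a thiol)) ≈ 10.5 — moderately basic; rarely leaves without activation
hydroxide: pKₐ(H₂O) ≈ 15.7
tert-butoxide: pKₐ(t-BuOH) ≈ 18 — bulky, strongly basic alkoxide
The question asks for worst first, so the sequence is read in increasing leaving-group ability.

tert-butoxide < hydroxide < RS⁻ < p-nitrophenoxide (p-O₂N–C₆H₄–O⁻) < benzoate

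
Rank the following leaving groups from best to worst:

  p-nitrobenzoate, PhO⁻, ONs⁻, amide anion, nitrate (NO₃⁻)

ONs⁻ > nitrate (NO₃⁻) > p-nitrobenzoate > PhO⁻ > amide anion

ONs⁻: pKₐ(p-O₂NC₆H₄SO₃H) ≈ -3.5
nitrate (NO₃⁻): pKₐ(HNO₃) ≈ -1.3
p-nitrobenzoate: pKₐ(p-nitrobenzoic acid) ≈ 3.4
PhO⁻: pKₐ(C₆H₅OH (phenol)) ≈ 10
amide anion: pKₐ(NH₃) ≈ 38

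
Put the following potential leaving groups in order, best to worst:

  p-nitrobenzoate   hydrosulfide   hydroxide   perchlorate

perchlorate > p-nitrobenzoate > hydrosulfide > hydroxide

A good leaving group is a weak base: the lower the pKₐ of its conjugate acid, the more readily it departs.
perchlorate: pKₐ(HClO₄) ≈ -10
p-nitrobenzoate: pKₐ(p-nitrobenzoic acid) ≈ 3.4
hydrosulfide: pKₐ(H₂S) ≈ 7 — larger and more polarisable than the oxygen analogue
hydroxide: pKₐ(H₂O) ≈ 15.7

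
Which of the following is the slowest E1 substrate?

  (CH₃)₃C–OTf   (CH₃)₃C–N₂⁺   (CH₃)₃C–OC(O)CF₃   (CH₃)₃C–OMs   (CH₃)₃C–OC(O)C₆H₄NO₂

(CH₃)₃C–OC(O)C₆H₄NO₂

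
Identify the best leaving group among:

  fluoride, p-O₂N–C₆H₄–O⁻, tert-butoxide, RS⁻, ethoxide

fluoride

fluoride: pKₐ(HF) ≈ 3.2
p-O₂N–C₆H₄–O⁻: pKₐ(p-nitrophenol) ≈ 7.2
RS⁻: pKₐ(RSH (a thiol)) ≈ 10.5
ethoxide: pKₐ(CH₃CH₂OH) ≈ 16
tert-butoxide: pKₐ(t-BuOH) ≈ 18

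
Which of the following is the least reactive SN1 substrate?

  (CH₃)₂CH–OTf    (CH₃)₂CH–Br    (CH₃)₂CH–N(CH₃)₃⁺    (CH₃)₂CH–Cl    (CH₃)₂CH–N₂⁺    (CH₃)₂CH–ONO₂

Identical carbon frameworks mean the comparison reduces to leaving-group quality.
The more stable X⁻ (or X) is on its own — i.e. the weaker a base it is — the better a leaving group it makes.
(CH₃)₂CH–N₂⁺ loses N₂: no meaningful conjugate acid; N₂ departs as an exceptionally stable neutral molecule
(CH₃)₂CH–OTf loses OTf⁻: pKₐ(CF₃SO₃H (triflic acid)) ≈ -14
(CH₃)₂CH–Br loses Br⁻: pKₐ(HBr) ≈ -9
(CH₃)₂CH–Cl loses Cl⁻: pKₐ(HCl) ≈ -7
(CH₃)₂CH–ONO₂ loses NO₃⁻: pKₐ(HNO₃) ≈ -1.3
(CH₃)₂CH–N(CH₃)₃⁺ loses NR'₃: pKₐ(R'₃NH⁺) ≈ 10.7

(CH₃)₂CH–N(CH₃)₃⁺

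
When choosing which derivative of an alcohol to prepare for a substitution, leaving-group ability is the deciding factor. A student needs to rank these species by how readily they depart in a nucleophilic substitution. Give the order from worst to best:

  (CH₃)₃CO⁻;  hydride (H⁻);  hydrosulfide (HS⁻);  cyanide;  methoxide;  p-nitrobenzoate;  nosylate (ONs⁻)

nosylate (ONs⁻): pKₐ(p-O₂NC₆H₄SO₃H) ≈ -3.5 — p-nitro group further stabilises the sulfonate
p-nitrobenzoate: pKₐ(p-nitrobenzoic acid) ≈ 3.4
hydrosulfide (HS⁻): pKₐ(H₂S) ≈ 7 — larger and more polarisable than the oxygen analogue
cyanide: pKₐ(HCN) ≈ 9.2
methoxide: pKₐ(CH₃OH) ≈ 15.5 — strong base; alkoxides do not leave unassisted
(CH₃)₃CO⁻: pKₐ(t-BuOH) ≈ 18
hydride (H⁻): pKₐ(H₂) ≈ 36 — extremely strong base; leaves only in special hydride-transfer contexts
Reversing gives the worst-to-best order requested.

hydride (H⁻) < (CH₃)₃CO⁻ < methoxide < cyanide < hydrosulfide (HS⁻) < p-nitrobenzoate < nosylate (ONs⁻)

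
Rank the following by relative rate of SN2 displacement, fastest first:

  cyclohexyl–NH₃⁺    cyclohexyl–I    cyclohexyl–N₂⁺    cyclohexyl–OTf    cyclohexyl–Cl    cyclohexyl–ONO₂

cyclohexyl–N₂⁺ > cyclohexyl–OTf > cyclohexyl–I > cyclohexyl–Cl > cyclohexyl–ONO₂ > cyclohexyl–NH₃⁺

With the same alkyl group throughout, only the leaving group differentiates the rates.
Rank by basicity of the departing species: weakest base leaves most easily.
cyclohexyl–N₂⁺ loses N₂: no meaningful conjugate acid; N₂ departs as an exceptionally stable neutral molecule
cyclohexyl–OTf loses OTf⁻: pKₐ(CF₃SO₃H (triflic acid)) ≈ -14
cyclohexyl–I loses I⁻: pKₐ(HI) ≈ -10
cyclohexyl–Cl loses Cl⁻: pKₐ(HCl) ≈ -7
cyclohexyl–ONO₂ loses NO₃⁻: pKₐ(HNO₃) ≈ -1.3
cyclohexyl–NH₃⁺ loses NH₃: pKₐ(NH₄⁺) ≈ 9.2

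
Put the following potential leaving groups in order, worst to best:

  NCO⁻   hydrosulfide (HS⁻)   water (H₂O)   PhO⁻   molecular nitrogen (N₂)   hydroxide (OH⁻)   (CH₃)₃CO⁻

(CH₃)₃CO⁻ < hydroxide (OH⁻) < PhO⁻ < hydrosulfide (HS⁻) < NCO⁻ < water (H₂O) < molecular nitrogen (N₂)

Leaving-group ability tracks the stability of the departed species; conjugate-acid pKₐ is the usual yardstick (lower pKₐ → better LG).
molecular nitrogen (N₂): no meaningful conjugate acid; N₂ departs as an exceptionally stable neutral molecule
water (H₂O): pKₐ(H₃O⁺) ≈ -1.7
NCO⁻: pKₐ(HOCN) ≈ 3.5 — resonance between N and O
hydrosulfide (HS⁻): pKₐ(H₂S) ≈ 7 — larger and more polarisable than the oxygen analogue
PhO⁻: pKₐ(C₆H₅OH (phenol)) ≈ 10 — resonance into the ring helps, but still a poor LG
hydroxide (OH⁻): pKₐ(H₂O) ≈ 15.7
(CH₃)₃CO⁻: pKₐ(t-BuOH) ≈ 18 — bulky, strongly basic alkoxide
Reversing gives the worst-to-best order requested.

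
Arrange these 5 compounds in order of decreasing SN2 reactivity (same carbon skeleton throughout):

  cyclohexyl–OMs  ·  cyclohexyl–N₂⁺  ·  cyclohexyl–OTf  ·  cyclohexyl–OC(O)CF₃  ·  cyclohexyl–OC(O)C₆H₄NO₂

With the same alkyl group throughout, only the leaving group differentiates the rates.
A good leaving group is a weak base: the lower the pKₐ of its conjugate acid, the more readily it departs.
cyclohexyl–N₂⁺ loses N₂: no meaningful conjugate acid; N₂ departs as an exceptionally stable neutral molecule
cyclohexyl–OTf loses OTf⁻: pKₐ(CF₃SO₃H (triflic acid)) ≈ -14
cyclohexyl–OMs loses OMs⁻: pKₐ(CH₃SO₃H (MsOH)) ≈ -1.9
cyclohexyl–OC(O)CF₃ loses CF₃COO⁻: pKₐ(CF₃COOH) ≈ 0.2
cyclohexyl–OC(O)C₆H₄NO₂ loses p-O₂N–C₆H₄–COO⁻: pKₐ(p-nitrobenzoic acid) ≈ 3.4

cyclohexyl–N₂⁺ > cyclohexyl–OTf > cyclohexyl–OMs > cyclohexyl–OC(O)CF₃ > cyclohexyl–OC(O)C₆H₄NO₂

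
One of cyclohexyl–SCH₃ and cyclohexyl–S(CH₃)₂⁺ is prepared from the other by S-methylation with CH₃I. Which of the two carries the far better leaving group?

From cyclohexyl–SCH₃ the departing group would be RS⁻ (pKₐ(RSH (a thiol)) ≈ 10.5). Moderately basic; rarely leaves without activation.
From cyclohexyl–S(CH₃)₂⁺ the leaving group is SR'₂ (pKₐ(R'₂SH⁺) ≈ -7). Neutral; leaves from a sulfonium salt (R–SR'₂⁺).
S-methylation with CH₃I works by allowing neutral dimethyl sulfide, rather than methanethiolate, to depart, making cyclohexyl–S(CH₃)₂⁺ enormously more reactive.

cyclohexyl–S(CH₃)₂⁺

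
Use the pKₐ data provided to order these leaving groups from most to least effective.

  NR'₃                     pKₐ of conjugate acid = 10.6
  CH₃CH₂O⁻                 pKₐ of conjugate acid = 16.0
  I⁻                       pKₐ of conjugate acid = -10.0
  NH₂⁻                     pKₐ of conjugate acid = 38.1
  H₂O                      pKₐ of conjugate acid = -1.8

Lower conjugate-acid pKₐ ⇒ weaker base ⇒ better leaving group.
Sorting by the given values: I⁻ (-10.0), H₂O (-1.8), NR'₃ (10.6), CH₃CH₂O⁻ (16.0), NH₂⁻ (38.1).

I⁻ > H₂O > NR'₃ > CH₃CH₂O⁻ > NH₂⁻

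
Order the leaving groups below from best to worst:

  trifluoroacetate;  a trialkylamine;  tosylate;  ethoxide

tosylate > trifluoroacetate > a trialkylamine > ethoxide

Leaving-group ability tracks the stability of the departed species; conjugate-acid pKₐ is the usual yardstick (lower pKₐ → better LG).
tosylate: pKₐ(p-CH₃C₆H₄SO₃H (TsOH)) ≈ -2.8
trifluoroacetate: pKₐ(CF₃COOH) ≈ 0.2 — strongly electron-withdrawing CF₃ stabilises the carboxylate
a trialkylamine: pKₐ(R'₃NH⁺) ≈ 10.7 — neutral but still a fairly strong base; Hofmann-elimination LG
ethoxide: pKₐ(CH₃CH₂OH) ≈ 16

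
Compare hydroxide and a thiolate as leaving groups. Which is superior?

a thiolate is the better leaving group.
pKₐ(RSH (a thiol)) ≈ 10.5 versus pKₐ(H₂O) ≈ 15.7: a thiolate is the much weaker base.
Moderately basic; rarely leaves without activation.

a thiolate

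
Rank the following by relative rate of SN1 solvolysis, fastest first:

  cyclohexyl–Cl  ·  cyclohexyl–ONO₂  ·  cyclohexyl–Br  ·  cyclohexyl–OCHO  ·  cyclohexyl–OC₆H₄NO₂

The skeletons are identical, so relative rate is governed entirely by leaving-group ability.
A good leaving group is a weak base: the lower the pKₐ of its conjugate acid, the more readily it departs.
cyclohexyl–Br loses Br⁻: pKₐ(HBr) ≈ -9
cyclohexyl–Cl loses Cl⁻: pKₐ(HCl) ≈ -7
cyclohexyl–ONO₂ loses NO₃⁻: pKₐ(HNO₃) ≈ -1.3
cyclohexyl–OCHO loses HCOO⁻: pKₐ(HCOOH) ≈ 3.8
cyclohexyl–OC₆H₄NO₂ loses p-O₂N–C₆H₄–O⁻: pKₐ(p-nitrophenol) ≈ 7.2

cyclohexyl–Br > cyclohexyl–Cl > cyclohexyl–ONO₂ > cyclohexyl–OCHO > cyclohexyl–OC₆H₄NO₂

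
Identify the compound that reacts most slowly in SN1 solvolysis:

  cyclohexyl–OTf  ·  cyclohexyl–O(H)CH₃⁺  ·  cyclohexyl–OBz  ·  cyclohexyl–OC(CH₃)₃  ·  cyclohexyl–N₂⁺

cyclohexyl–OC(CH₃)₃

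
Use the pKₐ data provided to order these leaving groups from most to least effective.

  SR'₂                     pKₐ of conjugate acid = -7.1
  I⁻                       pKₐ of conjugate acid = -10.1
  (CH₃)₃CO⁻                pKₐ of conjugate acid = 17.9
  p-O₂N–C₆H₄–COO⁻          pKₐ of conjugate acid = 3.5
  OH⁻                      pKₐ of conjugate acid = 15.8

I⁻ > SR'₂ > p-O₂N–C₆H₄–COO⁻ > OH⁻ > (CH₃)₃CO⁻

Lower conjugate-acid pKₐ ⇒ weaker base ⇒ better leaving group.
Sorting by the given values: I⁻ (-10.1), SR'₂ (-7.1), p-O₂N–C₆H₄–COO⁻ (3.5), OH⁻ (15.8), (CH₃)₃CO⁻ (17.9).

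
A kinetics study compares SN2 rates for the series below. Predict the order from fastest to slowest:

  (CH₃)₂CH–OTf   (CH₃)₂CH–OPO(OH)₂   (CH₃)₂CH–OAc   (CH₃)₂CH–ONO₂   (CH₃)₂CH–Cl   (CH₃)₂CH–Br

(CH₃)₂CH–OTf > (CH₃)₂CH–Br > (CH₃)₂CH–Cl > (CH₃)₂CH–ONO₂ > (CH₃)₂CH–OPO(OH)₂ > (CH₃)₂CH–OAc

The skeletons are identical, so relative rate is governed entirely by leaving-group ability.
A good leaving group is a weak base: the lower the pKₐ of its conjugate acid, the more readily it departs.
(CH₃)₂CH–OTf loses OTf⁻: pKₐ(CF₃SO₃H (triflic acid)) ≈ -14
(CH₃)₂CH–Br loses Br⁻: pKₐ(HBr) ≈ -9
(CH₃)₂CH–Cl loses Cl⁻: pKₐ(HCl) ≈ -7
(CH₃)₂CH–ONO₂ loses NO₃⁻: pKₐ(HNO₃) ≈ -1.3
(CH₃)₂CH–OPO(OH)₂ loses H₂PO₄⁻: pKₐ(H₃PO₄) ≈ 2.1
(CH₃)₂CH–OAc loses AcO⁻: pKₐ(CH₃COOH) ≈ 4.8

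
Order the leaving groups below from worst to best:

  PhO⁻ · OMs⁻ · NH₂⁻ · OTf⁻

NH₂⁻ < PhO⁻ < OMs⁻ < OTf⁻

OTf⁻: pKₐ(CF₃SO₃H (triflic acid)) ≈ -14
OMs⁻: pKₐ(CH₃SO₃H (MsOH)) ≈ -1.9
PhO⁻: pKₐ(C₆H₅OH (phenol)) ≈ 10 — resonance into the ring helps, but still a poor LG
NH₂⁻: pKₐ(NH₃) ≈ 38 — extremely strong base; never a leaving group
Reversing gives the worst-to-best order requested.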